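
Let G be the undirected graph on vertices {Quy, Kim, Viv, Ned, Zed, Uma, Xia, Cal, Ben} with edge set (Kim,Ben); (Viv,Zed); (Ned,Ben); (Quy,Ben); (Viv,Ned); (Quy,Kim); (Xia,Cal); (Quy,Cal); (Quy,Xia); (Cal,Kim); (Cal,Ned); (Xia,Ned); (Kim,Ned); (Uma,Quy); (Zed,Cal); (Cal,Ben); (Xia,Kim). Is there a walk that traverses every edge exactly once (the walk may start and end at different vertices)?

Degrees: Quy:5, Kim:5, Viv:2, Ned:5, Zed:2, Uma:1, Xia:4, Cal:6, Ben:4
Odd-degree vertices: Quy, Kim, Ned, Uma (4 total).
An Eulerian trail requires 0 or 2 odd-degree vertices; here there are 4.

No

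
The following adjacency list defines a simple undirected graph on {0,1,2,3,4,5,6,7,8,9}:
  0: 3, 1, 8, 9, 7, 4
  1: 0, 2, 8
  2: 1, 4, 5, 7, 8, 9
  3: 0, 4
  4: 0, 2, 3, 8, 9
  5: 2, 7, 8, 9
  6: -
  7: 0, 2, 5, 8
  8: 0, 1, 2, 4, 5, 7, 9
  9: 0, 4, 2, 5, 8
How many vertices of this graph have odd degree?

4

Degrees: 0:6, 1:3, 2:6, 3:2, 4:5, 5:4, 6:0, 7:4, 8:7, 9:5
Odd-degree vertices: 1, 4, 8, 9.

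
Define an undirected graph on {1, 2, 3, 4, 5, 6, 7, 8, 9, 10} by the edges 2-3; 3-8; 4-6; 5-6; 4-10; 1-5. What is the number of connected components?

Component: {7}
Component: {9}
Component: {2, 3, 8}
Component: {1, 4, 5, 6, 10}

4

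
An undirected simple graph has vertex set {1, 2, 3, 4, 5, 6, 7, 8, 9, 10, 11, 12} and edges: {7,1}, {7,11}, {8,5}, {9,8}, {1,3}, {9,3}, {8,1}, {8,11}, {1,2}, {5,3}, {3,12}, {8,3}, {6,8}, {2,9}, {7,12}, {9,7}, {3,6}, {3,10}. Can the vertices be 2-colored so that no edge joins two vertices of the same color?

No

The cycle 5-8-3-5 has length 3, which is odd, so the graph is not bipartite.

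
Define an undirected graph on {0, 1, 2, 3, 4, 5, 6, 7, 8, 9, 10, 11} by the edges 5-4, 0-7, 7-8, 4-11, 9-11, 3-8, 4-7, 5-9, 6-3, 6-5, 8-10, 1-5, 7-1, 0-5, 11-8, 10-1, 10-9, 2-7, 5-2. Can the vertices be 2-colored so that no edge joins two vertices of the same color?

Color {3, 5, 7, 10, 11} black and {0, 1, 2, 4, 6, 8, 9} white. No edge joins two same-colored vertices, so the graph is bipartite.

Yes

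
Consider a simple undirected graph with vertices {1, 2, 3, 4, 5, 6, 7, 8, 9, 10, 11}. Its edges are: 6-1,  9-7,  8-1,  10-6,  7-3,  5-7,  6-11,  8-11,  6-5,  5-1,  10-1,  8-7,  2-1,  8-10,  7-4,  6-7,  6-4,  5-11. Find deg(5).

4

Neighbors of 5: 1, 6, 7, 11.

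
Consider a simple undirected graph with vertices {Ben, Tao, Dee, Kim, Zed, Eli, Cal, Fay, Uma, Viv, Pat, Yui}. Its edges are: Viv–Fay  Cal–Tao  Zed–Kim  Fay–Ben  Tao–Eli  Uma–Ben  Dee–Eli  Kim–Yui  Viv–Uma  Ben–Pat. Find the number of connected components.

3

Component: {Kim, Zed, Yui}
Component: {Tao, Dee, Eli, Cal}
Component: {Ben, Fay, Uma, Viv, Pat}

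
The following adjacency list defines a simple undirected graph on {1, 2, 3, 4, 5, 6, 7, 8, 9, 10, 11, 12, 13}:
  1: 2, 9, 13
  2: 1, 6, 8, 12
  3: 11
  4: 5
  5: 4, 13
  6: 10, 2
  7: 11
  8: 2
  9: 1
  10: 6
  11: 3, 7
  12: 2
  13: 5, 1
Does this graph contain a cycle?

The graph has 13 vertices, 11 edges, and 2 connected components.
A forest on 13 vertices with 2 components has exactly 11 edges, which matches — so no cycle.

No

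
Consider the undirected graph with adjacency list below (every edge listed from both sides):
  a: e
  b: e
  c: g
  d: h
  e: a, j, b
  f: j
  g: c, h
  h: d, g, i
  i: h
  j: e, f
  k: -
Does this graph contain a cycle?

The graph has 11 vertices, 8 edges, and 3 connected components.
A forest on 11 vertices with 3 components has exactly 8 edges, which matches — so no cycle.

No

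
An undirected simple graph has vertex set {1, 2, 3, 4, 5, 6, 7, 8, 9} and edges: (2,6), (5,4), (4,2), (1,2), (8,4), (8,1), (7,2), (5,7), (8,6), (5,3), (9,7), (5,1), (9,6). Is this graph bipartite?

Yes

Color {2, 5, 8, 9} black and {1, 3, 4, 6, 7} white. No edge joins two same-colored vertices, so the graph is bipartite.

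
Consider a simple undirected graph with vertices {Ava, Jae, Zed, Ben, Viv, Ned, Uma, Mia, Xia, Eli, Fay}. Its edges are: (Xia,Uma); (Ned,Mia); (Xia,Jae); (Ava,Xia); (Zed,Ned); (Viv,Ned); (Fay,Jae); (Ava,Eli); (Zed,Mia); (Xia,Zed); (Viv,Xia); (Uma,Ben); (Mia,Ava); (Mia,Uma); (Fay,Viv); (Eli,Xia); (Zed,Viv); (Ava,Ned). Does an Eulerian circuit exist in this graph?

No

Degrees: Ava:4, Jae:2, Zed:4, Ben:1, Viv:4, Ned:4, Uma:3, Mia:4, Xia:6, Eli:2, Fay:2
Ben, Uma have odd degree; an Eulerian circuit needs every degree to be even, so none exists.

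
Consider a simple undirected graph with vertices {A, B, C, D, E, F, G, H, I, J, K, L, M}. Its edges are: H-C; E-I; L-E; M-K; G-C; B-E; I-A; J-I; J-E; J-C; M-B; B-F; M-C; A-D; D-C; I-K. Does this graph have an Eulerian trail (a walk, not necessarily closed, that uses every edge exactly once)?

Degrees: A:2, B:3, C:5, D:2, E:4, F:1, G:1, H:1, I:4, J:3, K:2, L:1, M:3
Odd-degree vertices: B, C, F, G, H, J, L, M (8 total).
With 8 odd-degree vertices (more than two), no single trail can use every edge.

No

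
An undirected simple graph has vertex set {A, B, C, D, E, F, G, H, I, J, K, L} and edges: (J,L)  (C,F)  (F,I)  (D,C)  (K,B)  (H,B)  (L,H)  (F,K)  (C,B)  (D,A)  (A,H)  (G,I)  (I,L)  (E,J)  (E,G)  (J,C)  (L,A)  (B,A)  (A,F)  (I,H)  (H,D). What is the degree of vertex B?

Neighbors of B: A, C, H, K.

4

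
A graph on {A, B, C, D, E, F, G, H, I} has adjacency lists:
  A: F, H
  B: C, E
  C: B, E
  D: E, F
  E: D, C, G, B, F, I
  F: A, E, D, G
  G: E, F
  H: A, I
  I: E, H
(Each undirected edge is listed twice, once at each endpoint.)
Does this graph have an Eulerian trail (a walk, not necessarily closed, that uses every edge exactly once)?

Degrees: A:2, B:2, C:2, D:2, E:6, F:4, G:2, H:2, I:2
Odd-degree vertices: none (0 total).
The non-isolated vertices are connected and exactly 0 have odd degree, so an Eulerian trail exists.

Yes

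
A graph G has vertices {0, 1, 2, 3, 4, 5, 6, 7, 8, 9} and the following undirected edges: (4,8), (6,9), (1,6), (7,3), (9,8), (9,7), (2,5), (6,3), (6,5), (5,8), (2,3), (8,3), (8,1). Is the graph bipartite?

A valid 2-coloring puts {0, 2, 6, 7, 8} on one side and {1, 3, 4, 5, 9} on the other; every edge crosses between the two sides.

Yes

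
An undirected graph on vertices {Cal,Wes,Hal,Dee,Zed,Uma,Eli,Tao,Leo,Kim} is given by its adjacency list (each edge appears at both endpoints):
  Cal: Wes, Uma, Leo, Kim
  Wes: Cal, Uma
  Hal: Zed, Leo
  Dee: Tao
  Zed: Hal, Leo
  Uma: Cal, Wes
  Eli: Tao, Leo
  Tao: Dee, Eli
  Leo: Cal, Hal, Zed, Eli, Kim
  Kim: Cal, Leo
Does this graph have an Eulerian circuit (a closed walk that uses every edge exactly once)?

No

Degrees: Cal:4, Wes:2, Hal:2, Dee:1, Zed:2, Uma:2, Eli:2, Tao:2, Leo:5, Kim:2
Dee, Leo have odd degree; an Eulerian circuit needs every degree to be even, so none exists.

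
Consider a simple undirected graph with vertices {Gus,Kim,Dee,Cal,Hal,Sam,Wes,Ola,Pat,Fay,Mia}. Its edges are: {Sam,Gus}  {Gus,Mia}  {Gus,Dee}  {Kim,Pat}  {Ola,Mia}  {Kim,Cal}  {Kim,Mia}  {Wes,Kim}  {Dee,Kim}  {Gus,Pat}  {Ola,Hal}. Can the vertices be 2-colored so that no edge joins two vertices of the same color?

A valid 2-coloring puts {Dee, Cal, Hal, Sam, Wes, Pat, Fay, Mia} on one side and {Gus, Kim, Ola} on the other; every edge crosses between the two sides.

Yes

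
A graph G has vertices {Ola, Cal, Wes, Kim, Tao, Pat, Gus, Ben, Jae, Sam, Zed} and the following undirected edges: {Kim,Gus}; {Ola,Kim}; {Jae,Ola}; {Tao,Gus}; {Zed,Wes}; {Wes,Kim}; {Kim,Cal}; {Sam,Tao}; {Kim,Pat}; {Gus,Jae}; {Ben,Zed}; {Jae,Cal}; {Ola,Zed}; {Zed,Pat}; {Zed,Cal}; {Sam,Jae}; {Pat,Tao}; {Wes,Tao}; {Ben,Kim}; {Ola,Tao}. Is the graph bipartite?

A valid 2-coloring puts {Kim, Tao, Jae, Zed} on one side and {Ola, Cal, Wes, Pat, Gus, Ben, Sam} on the other; every edge crosses between the two sides.

Yes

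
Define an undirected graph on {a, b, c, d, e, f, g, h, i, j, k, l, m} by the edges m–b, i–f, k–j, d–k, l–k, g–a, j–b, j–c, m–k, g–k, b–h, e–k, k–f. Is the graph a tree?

No

|V| = 13, |E| = 13.
Connected but with 13 > 12 edges, so it has a cycle and is not a tree.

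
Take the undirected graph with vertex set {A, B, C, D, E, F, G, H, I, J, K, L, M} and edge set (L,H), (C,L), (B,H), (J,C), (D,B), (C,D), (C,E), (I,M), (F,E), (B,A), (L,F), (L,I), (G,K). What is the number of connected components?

2

Component: {G, K}
Component: {A, B, C, D, E, F, H, I, J, L, M}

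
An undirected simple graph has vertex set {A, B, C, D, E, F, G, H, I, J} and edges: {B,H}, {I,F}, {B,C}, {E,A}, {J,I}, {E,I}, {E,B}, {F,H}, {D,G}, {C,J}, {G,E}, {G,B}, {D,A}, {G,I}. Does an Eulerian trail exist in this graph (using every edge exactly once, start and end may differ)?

Degrees: A:2, B:4, C:2, D:2, E:4, F:2, G:4, H:2, I:4, J:2
Odd-degree vertices: none (0 total).
With 0 odd-degree vertices and all edges in one connected piece, an Eulerian trail exists.

Yes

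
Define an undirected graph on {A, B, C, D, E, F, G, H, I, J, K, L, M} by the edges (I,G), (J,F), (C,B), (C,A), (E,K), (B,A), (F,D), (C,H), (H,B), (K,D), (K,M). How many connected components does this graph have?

Component: {L}
Component: {G, I}
Component: {A, B, C, H}
Component: {D, E, F, J, K, M}

4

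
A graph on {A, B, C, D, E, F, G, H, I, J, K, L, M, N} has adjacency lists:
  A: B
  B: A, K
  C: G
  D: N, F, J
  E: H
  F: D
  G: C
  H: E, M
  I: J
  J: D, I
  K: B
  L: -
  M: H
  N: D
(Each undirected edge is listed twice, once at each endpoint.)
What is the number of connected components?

5

Component: {L}
Component: {C, G}
Component: {A, B, K}
Component: {E, H, M}
Component: {D, F, I, J, N}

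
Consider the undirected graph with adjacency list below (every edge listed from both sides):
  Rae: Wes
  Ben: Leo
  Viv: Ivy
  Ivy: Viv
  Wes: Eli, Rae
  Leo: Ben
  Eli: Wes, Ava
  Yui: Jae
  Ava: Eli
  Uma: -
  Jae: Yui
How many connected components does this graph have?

Component: {Uma}
Component: {Ben, Leo}
Component: {Viv, Ivy}
Component: {Yui, Jae}
Component: {Rae, Wes, Eli, Ava}

5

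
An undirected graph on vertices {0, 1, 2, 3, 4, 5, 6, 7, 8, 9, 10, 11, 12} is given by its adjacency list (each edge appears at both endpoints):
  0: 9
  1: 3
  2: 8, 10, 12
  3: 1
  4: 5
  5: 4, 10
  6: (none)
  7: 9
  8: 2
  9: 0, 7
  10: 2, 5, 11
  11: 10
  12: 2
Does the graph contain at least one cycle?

No

|V| = 13, |E| = 9, number of components = 4.
A forest on 13 vertices with 4 components has exactly 9 edges, which matches — so no cycle.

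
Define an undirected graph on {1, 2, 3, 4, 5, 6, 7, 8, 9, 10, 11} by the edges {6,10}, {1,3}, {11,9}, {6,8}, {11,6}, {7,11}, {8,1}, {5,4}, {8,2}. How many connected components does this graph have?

Component: {4, 5}
Component: {1, 2, 3, 6, 7, 8, 9, 10, 11}

2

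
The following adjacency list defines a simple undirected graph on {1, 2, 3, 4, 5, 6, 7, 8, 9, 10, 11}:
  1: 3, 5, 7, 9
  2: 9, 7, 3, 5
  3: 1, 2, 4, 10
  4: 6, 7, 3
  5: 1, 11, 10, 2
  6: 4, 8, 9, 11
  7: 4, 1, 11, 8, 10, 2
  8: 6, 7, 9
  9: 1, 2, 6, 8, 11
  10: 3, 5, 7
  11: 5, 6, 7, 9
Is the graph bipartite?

6-9-11-6 is an odd cycle (length 3), and a bipartite graph can contain only even cycles.

No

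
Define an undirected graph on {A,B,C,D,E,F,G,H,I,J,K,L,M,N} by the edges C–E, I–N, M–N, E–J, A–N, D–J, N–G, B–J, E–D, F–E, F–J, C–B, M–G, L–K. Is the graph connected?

Component: {H}
Component: {K, L}
Component: {A, G, I, M, N}
Component: {B, C, D, E, F, J}
No edge joins these 4 groups, so the graph is disconnected.

No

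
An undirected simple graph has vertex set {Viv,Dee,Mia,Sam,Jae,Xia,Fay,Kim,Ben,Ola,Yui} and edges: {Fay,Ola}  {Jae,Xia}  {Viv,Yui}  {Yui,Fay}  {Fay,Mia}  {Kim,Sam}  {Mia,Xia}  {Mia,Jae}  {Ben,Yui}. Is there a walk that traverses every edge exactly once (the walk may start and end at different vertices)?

Degrees: Viv:1, Dee:0, Mia:3, Sam:1, Jae:2, Xia:2, Fay:3, Kim:1, Ben:1, Ola:1, Yui:3
Odd-degree vertices: Viv, Mia, Sam, Fay, Kim, Ben, Ola, Yui (8 total).
With 8 odd-degree vertices (more than two), no single trail can use every edge.

No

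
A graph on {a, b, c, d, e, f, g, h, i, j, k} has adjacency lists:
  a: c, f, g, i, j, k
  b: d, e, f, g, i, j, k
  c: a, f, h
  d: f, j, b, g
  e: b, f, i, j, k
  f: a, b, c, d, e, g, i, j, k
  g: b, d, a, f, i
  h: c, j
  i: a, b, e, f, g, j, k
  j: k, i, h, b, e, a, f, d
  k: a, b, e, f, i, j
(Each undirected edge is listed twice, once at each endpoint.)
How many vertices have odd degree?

6

Degrees: a:6, b:7, c:3, d:4, e:5, f:9, g:5, h:2, i:7, j:8, k:6
Odd-degree vertices: b, c, e, f, g, i.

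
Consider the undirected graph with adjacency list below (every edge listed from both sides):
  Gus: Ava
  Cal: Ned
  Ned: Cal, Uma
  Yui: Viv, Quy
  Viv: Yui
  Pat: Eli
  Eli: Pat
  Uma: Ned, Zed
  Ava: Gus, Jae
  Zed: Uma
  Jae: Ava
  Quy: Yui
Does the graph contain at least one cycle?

The graph has 12 vertices, 8 edges, and 4 connected components.
A forest on 12 vertices with 4 components has exactly 8 edges, which matches — so no cycle.

No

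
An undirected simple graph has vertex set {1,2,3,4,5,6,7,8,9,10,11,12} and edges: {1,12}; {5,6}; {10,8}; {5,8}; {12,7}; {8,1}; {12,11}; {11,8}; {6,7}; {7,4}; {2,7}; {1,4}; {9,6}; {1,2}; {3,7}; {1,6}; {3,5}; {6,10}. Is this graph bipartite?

Yes

A valid 2-coloring puts {2, 3, 4, 6, 8, 12} on one side and {1, 5, 7, 9, 10, 11} on the other; every edge crosses between the two sides.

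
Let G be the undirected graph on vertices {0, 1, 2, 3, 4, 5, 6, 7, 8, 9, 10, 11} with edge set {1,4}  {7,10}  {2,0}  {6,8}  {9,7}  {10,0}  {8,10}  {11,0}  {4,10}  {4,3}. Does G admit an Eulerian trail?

No

Degrees: 0:3, 1:1, 2:1, 3:1, 4:3, 5:0, 6:1, 7:2, 8:2, 9:1, 10:4, 11:1
Odd-degree vertices: 0, 1, 2, 3, 4, 6, 9, 11 (8 total).
With 8 odd-degree vertices (more than two), no single trail can use every edge.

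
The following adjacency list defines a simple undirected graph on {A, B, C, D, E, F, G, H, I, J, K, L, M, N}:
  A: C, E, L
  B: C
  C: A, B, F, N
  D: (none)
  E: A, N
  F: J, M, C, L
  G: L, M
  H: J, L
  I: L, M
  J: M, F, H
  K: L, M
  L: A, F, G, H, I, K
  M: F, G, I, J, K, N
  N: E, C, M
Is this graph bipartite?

No

M-J-F-M is an odd cycle (length 3), and a bipartite graph can contain only even cycles.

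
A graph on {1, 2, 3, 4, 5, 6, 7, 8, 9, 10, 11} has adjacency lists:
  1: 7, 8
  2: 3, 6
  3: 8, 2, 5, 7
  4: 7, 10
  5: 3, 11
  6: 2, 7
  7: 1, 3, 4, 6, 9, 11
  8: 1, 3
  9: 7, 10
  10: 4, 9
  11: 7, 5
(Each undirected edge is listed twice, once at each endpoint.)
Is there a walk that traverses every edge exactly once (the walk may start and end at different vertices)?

Degrees: 1:2, 2:2, 3:4, 4:2, 5:2, 6:2, 7:6, 8:2, 9:2, 10:2, 11:2
Odd-degree vertices: none (0 total).
The non-isolated vertices are connected and exactly 0 have odd degree, so an Eulerian trail exists.

Yes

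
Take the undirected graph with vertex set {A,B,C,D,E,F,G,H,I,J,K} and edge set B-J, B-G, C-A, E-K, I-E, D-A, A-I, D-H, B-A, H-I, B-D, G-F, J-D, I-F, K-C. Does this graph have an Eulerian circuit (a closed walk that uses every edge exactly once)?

Yes

Degrees: A:4, B:4, C:2, D:4, E:2, F:2, G:2, H:2, I:4, J:2, K:2
Every vertex has even degree and the edges form a single connected piece, so an Eulerian circuit exists.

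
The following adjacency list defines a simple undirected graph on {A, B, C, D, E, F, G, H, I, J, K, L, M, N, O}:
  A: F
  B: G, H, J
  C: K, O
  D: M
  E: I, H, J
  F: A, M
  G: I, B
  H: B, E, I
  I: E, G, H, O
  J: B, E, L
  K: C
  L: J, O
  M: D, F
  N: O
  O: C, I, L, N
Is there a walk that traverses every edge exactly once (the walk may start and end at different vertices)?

No

Degrees: A:1, B:3, C:2, D:1, E:3, F:2, G:2, H:3, I:4, J:3, K:1, L:2, M:2, N:1, O:4
Odd-degree vertices: A, B, D, E, H, J, K, N (8 total).
With 8 odd-degree vertices (more than two), no single trail can use every edge.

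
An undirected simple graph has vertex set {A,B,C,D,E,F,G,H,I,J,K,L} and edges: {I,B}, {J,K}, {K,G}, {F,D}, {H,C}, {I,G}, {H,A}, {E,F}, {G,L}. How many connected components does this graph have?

Component: {A, C, H}
Component: {D, E, F}
Component: {B, G, I, J, K, L}

3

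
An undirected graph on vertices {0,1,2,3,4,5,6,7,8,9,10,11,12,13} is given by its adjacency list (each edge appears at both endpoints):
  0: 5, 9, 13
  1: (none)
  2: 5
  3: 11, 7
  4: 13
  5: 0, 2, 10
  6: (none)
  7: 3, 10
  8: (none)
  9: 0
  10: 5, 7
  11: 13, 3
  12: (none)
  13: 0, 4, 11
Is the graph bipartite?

No

The cycle 11-3-7-10-5-0-13-11 has length 7, which is odd, so the graph is not bipartite.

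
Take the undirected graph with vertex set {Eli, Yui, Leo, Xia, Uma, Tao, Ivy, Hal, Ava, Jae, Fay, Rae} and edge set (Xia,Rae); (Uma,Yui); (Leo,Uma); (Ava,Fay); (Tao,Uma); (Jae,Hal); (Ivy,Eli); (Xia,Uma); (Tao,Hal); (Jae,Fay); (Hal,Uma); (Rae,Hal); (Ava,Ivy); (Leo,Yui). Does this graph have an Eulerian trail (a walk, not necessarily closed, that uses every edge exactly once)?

Degrees: Eli:1, Yui:2, Leo:2, Xia:2, Uma:5, Tao:2, Ivy:2, Hal:4, Ava:2, Jae:2, Fay:2, Rae:2
Odd-degree vertices: Eli, Uma (2 total).
The non-isolated vertices are connected and exactly 2 have odd degree, so an Eulerian trail exists (from Eli to Uma).

Yes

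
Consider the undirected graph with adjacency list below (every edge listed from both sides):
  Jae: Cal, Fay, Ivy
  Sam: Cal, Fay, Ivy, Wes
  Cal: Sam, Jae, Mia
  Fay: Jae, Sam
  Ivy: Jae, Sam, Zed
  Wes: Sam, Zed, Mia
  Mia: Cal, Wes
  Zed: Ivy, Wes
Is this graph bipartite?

A valid 2-coloring puts {Cal, Fay, Ivy, Wes} on one side and {Jae, Sam, Mia, Zed} on the other; every edge crosses between the two sides.

Yes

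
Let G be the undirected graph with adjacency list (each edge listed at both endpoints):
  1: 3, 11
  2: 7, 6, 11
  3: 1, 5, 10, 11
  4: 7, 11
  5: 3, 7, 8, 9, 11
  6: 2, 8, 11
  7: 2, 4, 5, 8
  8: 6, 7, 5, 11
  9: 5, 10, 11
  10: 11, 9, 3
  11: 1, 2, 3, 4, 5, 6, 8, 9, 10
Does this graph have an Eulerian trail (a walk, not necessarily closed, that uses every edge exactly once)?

No

Degrees: 1:2, 2:3, 3:4, 4:2, 5:5, 6:3, 7:4, 8:4, 9:3, 10:3, 11:9
Odd-degree vertices: 2, 5, 6, 9, 10, 11 (6 total).
An Eulerian trail requires 0 or 2 odd-degree vertices; here there are 6.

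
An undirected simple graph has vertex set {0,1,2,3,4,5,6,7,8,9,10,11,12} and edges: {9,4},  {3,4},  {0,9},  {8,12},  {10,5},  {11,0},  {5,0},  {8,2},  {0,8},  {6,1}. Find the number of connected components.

3

Component: {7}
Component: {1, 6}
Component: {0, 2, 3, 4, 5, 8, 9, 10, 11, 12}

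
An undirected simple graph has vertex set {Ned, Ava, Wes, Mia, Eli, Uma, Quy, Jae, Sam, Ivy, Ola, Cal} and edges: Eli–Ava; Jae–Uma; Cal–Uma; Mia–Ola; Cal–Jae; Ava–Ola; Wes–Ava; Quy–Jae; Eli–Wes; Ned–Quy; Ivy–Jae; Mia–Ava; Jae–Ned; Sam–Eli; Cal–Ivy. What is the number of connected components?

2

Component: {Ned, Uma, Quy, Jae, Ivy, Cal}
Component: {Ava, Wes, Mia, Eli, Sam, Ola}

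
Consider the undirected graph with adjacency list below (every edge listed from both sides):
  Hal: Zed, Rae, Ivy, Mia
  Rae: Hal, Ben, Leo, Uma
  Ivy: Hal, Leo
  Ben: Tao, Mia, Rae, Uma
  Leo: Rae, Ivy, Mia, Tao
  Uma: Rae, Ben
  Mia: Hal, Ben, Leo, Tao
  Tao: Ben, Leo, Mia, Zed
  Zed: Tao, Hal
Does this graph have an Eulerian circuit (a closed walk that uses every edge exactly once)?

Yes

Degrees: Hal:4, Rae:4, Ivy:2, Ben:4, Leo:4, Uma:2, Mia:4, Tao:4, Zed:2
Every vertex has even degree and the edges form a single connected piece, so an Eulerian circuit exists.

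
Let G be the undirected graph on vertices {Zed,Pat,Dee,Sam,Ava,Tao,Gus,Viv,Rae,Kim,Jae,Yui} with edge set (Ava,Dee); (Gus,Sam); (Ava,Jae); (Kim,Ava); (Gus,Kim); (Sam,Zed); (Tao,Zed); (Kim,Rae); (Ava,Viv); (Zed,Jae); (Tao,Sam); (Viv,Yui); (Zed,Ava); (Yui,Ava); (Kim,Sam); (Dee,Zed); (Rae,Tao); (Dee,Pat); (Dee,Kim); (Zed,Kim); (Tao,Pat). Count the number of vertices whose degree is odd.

Degrees: Zed:6, Pat:2, Dee:4, Sam:4, Ava:6, Tao:4, Gus:2, Viv:2, Rae:2, Kim:6, Jae:2, Yui:2
Odd-degree vertices: none.

0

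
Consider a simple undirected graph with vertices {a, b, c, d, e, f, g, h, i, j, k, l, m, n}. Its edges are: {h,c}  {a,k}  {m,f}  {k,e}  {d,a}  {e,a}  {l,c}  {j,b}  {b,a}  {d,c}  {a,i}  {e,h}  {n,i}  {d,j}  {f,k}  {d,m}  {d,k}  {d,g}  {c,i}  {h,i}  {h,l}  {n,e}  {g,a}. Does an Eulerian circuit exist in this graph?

Yes

Degrees: a:6, b:2, c:4, d:6, e:4, f:2, g:2, h:4, i:4, j:2, k:4, l:2, m:2, n:2
Every vertex has even degree and the edges form a single connected piece, so an Eulerian circuit exists.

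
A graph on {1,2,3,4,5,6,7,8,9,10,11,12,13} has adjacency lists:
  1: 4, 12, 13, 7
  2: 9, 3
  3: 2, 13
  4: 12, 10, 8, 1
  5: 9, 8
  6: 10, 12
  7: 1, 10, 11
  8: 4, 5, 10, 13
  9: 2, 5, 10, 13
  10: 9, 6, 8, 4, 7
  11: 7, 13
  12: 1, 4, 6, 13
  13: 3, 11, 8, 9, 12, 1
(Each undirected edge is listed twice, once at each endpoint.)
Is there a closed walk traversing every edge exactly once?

No

Degrees: 1:4, 2:2, 3:2, 4:4, 5:2, 6:2, 7:3, 8:4, 9:4, 10:5, 11:2, 12:4, 13:6
7, 10 have odd degree; an Eulerian circuit needs every degree to be even, so none exists.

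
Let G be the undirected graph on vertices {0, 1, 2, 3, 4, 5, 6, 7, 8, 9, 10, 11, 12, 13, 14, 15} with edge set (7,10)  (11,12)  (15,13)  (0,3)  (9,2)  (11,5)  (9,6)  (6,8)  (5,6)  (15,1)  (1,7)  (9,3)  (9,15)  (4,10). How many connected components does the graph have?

Component: {14}
Component: {0, 1, 2, 3, 4, 5, 6, 7, 8, 9, 10, 11, 12, 13, 15}

2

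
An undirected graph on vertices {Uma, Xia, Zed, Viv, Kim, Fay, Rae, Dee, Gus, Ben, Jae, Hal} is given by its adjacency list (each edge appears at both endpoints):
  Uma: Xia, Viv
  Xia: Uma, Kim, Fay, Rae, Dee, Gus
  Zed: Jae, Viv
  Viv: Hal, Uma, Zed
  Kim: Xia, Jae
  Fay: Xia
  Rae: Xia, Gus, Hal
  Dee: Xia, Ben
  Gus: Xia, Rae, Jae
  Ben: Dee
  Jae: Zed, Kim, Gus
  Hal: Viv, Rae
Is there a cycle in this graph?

Yes

|V| = 12, |E| = 15, number of components = 1.
One cycle is Uma-Xia-Gus-Rae-Hal-Viv-Uma.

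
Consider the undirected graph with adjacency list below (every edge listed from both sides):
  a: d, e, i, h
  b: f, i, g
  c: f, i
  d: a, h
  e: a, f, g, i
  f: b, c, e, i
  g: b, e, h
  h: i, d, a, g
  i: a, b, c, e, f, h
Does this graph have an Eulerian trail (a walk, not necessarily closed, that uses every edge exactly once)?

Degrees: a:4, b:3, c:2, d:2, e:4, f:4, g:3, h:4, i:6
Odd-degree vertices: b, g (2 total).
The non-isolated vertices are connected and exactly 2 have odd degree, so an Eulerian trail exists (from b to g).

Yes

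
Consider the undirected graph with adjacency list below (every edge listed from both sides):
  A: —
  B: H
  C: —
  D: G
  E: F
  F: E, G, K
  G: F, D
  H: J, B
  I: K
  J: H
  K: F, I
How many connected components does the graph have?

Component: {A}
Component: {C}
Component: {B, H, J}
Component: {D, E, F, G, I, K}

4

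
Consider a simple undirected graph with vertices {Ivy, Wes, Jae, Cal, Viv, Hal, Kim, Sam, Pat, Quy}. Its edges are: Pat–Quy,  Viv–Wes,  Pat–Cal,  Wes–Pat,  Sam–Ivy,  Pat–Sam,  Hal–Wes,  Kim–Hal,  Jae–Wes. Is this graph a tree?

Yes

The graph has 10 vertices and 9 edges.
It is connected with exactly 9 edges, hence acyclic — it is a tree.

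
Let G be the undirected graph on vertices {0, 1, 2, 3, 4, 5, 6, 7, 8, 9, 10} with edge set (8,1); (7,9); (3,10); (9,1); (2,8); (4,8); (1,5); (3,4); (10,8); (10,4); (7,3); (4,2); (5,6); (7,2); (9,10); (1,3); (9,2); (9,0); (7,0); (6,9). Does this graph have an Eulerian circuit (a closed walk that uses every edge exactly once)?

Degrees: 0:2, 1:4, 2:4, 3:4, 4:4, 5:2, 6:2, 7:4, 8:4, 9:6, 10:4
Every vertex has even degree and the edges form a single connected piece, so an Eulerian circuit exists.

Yes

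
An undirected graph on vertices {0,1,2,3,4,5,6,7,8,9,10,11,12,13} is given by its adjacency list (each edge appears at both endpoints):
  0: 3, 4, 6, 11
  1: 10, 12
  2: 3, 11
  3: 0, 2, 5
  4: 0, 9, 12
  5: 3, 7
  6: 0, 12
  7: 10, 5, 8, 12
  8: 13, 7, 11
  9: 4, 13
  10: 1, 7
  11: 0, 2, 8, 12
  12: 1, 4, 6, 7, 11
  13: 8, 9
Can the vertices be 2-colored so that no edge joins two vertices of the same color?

Yes

Partition the vertices as {1, 3, 4, 6, 7, 11, 13} vs {0, 2, 5, 8, 9, 10, 12}. Each listed edge has one endpoint in each part, so the graph is bipartite.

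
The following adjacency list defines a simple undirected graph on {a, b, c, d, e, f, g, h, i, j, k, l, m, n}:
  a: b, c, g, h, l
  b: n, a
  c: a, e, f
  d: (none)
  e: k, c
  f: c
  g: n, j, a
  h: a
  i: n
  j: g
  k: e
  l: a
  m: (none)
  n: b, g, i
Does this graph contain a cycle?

Yes

The graph has 14 vertices, 12 edges, and 3 connected components.
Since 12 > 14 - 3, a cycle must exist; for instance a-g-n-b-a.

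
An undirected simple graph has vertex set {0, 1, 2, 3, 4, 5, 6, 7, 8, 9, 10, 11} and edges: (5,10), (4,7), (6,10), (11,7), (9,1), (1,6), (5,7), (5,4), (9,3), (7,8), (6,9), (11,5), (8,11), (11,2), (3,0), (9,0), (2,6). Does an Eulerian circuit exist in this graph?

Yes

Degrees: 0:2, 1:2, 2:2, 3:2, 4:2, 5:4, 6:4, 7:4, 8:2, 9:4, 10:2, 11:4
Every vertex has even degree and the edges form a single connected piece, so an Eulerian circuit exists.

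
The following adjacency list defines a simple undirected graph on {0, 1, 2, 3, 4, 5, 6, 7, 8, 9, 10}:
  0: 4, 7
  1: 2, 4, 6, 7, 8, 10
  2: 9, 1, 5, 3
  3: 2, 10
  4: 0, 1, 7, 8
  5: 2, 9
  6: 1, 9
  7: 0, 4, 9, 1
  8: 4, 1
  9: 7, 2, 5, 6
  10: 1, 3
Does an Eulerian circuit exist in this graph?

Yes

Degrees: 0:2, 1:6, 2:4, 3:2, 4:4, 5:2, 6:2, 7:4, 8:2, 9:4, 10:2
All degrees are even and the non-isolated vertices are connected — an Eulerian circuit exists.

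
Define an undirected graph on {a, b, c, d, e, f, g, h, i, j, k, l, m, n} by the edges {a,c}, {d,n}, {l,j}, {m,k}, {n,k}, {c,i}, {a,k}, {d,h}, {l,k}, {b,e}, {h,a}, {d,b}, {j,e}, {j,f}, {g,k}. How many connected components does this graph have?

1

Component: {a, b, c, d, e, f, g, h, i, j, k, l, m, n}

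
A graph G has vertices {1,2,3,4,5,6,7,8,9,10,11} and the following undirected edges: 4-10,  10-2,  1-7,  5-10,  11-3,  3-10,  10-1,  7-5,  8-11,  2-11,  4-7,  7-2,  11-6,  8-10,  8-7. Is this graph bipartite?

A valid 2-coloring puts {7, 9, 10, 11} on one side and {1, 2, 3, 4, 5, 6, 8} on the other; every edge crosses between the two sides.

Yes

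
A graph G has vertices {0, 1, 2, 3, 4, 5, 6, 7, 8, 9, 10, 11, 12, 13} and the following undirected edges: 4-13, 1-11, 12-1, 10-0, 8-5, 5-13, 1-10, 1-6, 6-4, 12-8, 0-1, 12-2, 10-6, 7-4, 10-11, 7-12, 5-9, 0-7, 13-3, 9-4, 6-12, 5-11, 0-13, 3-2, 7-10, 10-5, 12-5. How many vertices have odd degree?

2

Degrees: 0:4, 1:5, 2:2, 3:2, 4:4, 5:6, 6:4, 7:4, 8:2, 9:2, 10:6, 11:3, 12:6, 13:4
Odd-degree vertices: 1, 11.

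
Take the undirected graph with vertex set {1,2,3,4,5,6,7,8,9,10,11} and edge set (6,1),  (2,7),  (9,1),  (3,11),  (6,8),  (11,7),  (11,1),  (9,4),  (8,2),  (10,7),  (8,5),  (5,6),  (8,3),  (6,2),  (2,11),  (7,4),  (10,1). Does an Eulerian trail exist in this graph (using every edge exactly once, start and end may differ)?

Yes

Degrees: 1:4, 2:4, 3:2, 4:2, 5:2, 6:4, 7:4, 8:4, 9:2, 10:2, 11:4
Odd-degree vertices: none (0 total).
The non-isolated vertices are connected and exactly 0 have odd degree, so an Eulerian trail exists.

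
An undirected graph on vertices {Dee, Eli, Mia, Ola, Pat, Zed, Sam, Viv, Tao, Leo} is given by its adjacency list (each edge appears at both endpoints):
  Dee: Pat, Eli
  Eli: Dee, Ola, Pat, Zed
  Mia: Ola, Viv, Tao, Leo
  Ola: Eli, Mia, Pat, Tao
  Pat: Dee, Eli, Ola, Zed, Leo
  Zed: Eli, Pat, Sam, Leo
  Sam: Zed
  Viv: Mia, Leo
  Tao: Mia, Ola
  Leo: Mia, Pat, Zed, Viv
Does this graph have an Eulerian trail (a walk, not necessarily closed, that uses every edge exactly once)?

Yes

Degrees: Dee:2, Eli:4, Mia:4, Ola:4, Pat:5, Zed:4, Sam:1, Viv:2, Tao:2, Leo:4
Odd-degree vertices: Pat, Sam (2 total).
With 2 odd-degree vertices and all edges in one connected piece, an Eulerian trail exists (from Pat to Sam).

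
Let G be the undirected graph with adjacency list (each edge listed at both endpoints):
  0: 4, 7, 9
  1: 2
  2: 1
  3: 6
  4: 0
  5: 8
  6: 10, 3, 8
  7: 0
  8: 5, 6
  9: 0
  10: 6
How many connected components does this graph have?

Component: {1, 2}
Component: {0, 4, 7, 9}
Component: {3, 5, 6, 8, 10}

3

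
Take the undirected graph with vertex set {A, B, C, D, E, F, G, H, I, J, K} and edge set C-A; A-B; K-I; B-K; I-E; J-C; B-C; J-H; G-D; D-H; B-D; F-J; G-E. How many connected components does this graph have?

Component: {A, B, C, D, E, F, G, H, I, J, K}

1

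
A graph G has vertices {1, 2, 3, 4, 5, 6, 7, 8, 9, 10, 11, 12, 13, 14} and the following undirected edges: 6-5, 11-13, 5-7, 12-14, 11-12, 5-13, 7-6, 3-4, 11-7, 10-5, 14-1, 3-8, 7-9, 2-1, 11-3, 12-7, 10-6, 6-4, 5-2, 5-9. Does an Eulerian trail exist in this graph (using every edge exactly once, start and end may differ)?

Degrees: 1:2, 2:2, 3:3, 4:2, 5:6, 6:4, 7:5, 8:1, 9:2, 10:2, 11:4, 12:3, 13:2, 14:2
Odd-degree vertices: 3, 7, 8, 12 (4 total).
With 4 odd-degree vertices (more than two), no single trail can use every edge.

No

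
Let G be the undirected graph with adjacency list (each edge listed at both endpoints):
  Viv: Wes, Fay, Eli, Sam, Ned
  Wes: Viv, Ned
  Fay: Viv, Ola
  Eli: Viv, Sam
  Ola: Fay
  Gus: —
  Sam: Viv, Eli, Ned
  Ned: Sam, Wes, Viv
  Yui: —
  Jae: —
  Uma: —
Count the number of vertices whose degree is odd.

4

Degrees: Viv:5, Wes:2, Fay:2, Eli:2, Ola:1, Gus:0, Sam:3, Ned:3, Yui:0, Jae:0, Uma:0
Odd-degree vertices: Viv, Ola, Sam, Ned.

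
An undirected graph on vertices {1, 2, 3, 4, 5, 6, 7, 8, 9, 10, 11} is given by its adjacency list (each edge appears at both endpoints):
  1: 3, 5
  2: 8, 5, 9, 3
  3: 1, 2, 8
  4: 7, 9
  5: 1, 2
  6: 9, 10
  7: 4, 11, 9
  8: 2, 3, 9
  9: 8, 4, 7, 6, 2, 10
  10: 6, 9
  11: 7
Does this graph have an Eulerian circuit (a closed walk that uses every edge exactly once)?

No

Degrees: 1:2, 2:4, 3:3, 4:2, 5:2, 6:2, 7:3, 8:3, 9:6, 10:2, 11:1
3, 7, 8, 11 have odd degree; an Eulerian circuit needs every degree to be even, so none exists.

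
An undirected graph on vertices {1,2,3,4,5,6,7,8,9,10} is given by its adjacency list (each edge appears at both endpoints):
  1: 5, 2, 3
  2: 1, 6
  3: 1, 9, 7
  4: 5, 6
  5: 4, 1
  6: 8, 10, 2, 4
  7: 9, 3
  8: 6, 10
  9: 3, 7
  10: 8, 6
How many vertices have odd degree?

Degrees: 1:3, 2:2, 3:3, 4:2, 5:2, 6:4, 7:2, 8:2, 9:2, 10:2
Odd-degree vertices: 1, 3.

2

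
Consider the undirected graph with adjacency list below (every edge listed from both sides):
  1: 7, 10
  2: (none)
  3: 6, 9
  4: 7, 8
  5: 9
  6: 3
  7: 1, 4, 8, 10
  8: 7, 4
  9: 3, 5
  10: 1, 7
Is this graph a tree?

No

|V| = 10, |E| = 9.
It is not connected, so it is not a tree.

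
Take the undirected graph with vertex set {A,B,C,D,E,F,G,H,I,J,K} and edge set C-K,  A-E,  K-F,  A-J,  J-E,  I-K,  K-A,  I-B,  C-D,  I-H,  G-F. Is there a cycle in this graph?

The graph has 11 vertices, 11 edges, and 1 connected component.
Since 11 > 11 - 1, a cycle must exist; for instance A-E-J-A.

Yes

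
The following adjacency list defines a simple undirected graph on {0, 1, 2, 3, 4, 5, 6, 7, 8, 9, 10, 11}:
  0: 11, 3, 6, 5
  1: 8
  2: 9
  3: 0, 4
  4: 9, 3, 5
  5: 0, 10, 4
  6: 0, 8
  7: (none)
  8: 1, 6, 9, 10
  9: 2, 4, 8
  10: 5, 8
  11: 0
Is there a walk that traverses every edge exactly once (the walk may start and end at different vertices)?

No

Degrees: 0:4, 1:1, 2:1, 3:2, 4:3, 5:3, 6:2, 7:0, 8:4, 9:3, 10:2, 11:1
Odd-degree vertices: 1, 2, 4, 5, 9, 11 (6 total).
An Eulerian trail requires 0 or 2 odd-degree vertices; here there are 6.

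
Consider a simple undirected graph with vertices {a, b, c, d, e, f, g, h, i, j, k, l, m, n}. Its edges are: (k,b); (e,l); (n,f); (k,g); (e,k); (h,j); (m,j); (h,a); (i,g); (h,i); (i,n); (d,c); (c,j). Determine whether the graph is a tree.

|V| = 14, |E| = 13.
Connected and |E| = |V| - 1, which characterizes a tree.

Yes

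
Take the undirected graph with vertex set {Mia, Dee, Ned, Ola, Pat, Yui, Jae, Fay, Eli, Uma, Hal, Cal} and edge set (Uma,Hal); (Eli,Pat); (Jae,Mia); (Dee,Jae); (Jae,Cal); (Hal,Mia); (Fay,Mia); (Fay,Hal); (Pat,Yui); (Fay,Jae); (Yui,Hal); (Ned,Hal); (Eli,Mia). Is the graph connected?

Component: {Ola}
Component: {Mia, Dee, Ned, Pat, Yui, Jae, Fay, Eli, Uma, Hal, Cal}
There are 2 separate components, so the graph is not connected.

No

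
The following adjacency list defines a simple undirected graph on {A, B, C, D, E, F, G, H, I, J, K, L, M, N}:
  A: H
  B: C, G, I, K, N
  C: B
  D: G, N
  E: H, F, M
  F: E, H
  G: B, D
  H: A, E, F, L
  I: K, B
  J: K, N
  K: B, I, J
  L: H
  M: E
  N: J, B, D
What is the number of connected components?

2

Component: {A, E, F, H, L, M}
Component: {B, C, D, G, I, J, K, N}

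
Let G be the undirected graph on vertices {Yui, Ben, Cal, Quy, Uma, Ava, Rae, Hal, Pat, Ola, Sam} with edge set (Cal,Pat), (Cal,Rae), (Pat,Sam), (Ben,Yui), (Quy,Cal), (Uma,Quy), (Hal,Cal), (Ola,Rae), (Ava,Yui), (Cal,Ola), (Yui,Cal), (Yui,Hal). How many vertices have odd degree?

Degrees: Yui:4, Ben:1, Cal:6, Quy:2, Uma:1, Ava:1, Rae:2, Hal:2, Pat:2, Ola:2, Sam:1
Odd-degree vertices: Ben, Uma, Ava, Sam.

4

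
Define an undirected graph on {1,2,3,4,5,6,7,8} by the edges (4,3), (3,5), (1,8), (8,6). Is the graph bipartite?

A valid 2-coloring puts {2, 4, 5, 7, 8} on one side and {1, 3, 6} on the other; every edge crosses between the two sides.

Yes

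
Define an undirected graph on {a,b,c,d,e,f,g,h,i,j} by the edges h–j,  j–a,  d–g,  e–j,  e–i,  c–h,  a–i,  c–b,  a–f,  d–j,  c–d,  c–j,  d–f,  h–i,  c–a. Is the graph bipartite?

No

h-c-j-h is an odd cycle (length 3), and a bipartite graph can contain only even cycles.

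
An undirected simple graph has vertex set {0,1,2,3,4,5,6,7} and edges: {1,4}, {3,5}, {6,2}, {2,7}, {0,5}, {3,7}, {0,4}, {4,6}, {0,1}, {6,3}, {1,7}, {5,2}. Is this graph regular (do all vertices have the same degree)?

Yes

Degrees: 0:3, 1:3, 2:3, 3:3, 4:3, 5:3, 6:3, 7:3
All degrees equal 3; the graph is regular.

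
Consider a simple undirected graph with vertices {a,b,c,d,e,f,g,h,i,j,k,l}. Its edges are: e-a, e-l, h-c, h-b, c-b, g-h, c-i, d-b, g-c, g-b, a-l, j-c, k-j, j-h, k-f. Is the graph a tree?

No

The graph has 12 vertices and 15 edges.
It is not connected, so it is not a tree.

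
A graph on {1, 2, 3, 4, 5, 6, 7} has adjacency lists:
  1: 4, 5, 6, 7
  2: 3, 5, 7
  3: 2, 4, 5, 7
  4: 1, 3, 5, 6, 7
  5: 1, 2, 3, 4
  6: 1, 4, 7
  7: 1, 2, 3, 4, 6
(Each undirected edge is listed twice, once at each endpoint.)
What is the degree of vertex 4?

Neighbors of 4: 1, 3, 5, 6, 7.

5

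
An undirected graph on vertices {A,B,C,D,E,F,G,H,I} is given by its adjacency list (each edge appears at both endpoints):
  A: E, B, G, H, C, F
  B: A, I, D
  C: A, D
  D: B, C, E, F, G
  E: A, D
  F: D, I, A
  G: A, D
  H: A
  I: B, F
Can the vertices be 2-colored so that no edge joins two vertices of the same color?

Yes

A valid 2-coloring puts {B, C, E, F, G, H} on one side and {A, D, I} on the other; every edge crosses between the two sides.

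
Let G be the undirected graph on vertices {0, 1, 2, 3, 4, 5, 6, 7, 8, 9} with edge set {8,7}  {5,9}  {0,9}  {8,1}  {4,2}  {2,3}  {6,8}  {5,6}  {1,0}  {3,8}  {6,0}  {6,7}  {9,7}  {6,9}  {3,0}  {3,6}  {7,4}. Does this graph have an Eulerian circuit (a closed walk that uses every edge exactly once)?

Yes

Degrees: 0:4, 1:2, 2:2, 3:4, 4:2, 5:2, 6:6, 7:4, 8:4, 9:4
Every vertex has even degree and the edges form a single connected piece, so an Eulerian circuit exists.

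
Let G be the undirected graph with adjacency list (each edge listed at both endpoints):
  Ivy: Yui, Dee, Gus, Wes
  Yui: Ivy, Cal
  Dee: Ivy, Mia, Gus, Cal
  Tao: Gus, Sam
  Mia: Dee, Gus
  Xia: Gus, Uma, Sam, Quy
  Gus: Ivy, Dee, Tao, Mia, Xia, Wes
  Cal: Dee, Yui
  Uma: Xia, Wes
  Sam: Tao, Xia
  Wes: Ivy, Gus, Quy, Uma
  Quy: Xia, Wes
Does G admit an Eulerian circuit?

Degrees: Ivy:4, Yui:2, Dee:4, Tao:2, Mia:2, Xia:4, Gus:6, Cal:2, Uma:2, Sam:2, Wes:4, Quy:2
Every vertex has even degree and the edges form a single connected piece, so an Eulerian circuit exists.

Yes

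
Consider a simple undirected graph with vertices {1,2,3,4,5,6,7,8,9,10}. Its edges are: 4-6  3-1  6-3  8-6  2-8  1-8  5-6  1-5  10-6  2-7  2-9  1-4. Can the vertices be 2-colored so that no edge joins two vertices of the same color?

Yes

Color {3, 4, 5, 7, 8, 9, 10} black and {1, 2, 6} white. No edge joins two same-colored vertices, so the graph is bipartite.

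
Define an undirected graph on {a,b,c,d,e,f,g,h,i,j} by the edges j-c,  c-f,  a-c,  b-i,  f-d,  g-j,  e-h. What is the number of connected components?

3

Component: {b, i}
Component: {e, h}
Component: {a, c, d, f, g, j}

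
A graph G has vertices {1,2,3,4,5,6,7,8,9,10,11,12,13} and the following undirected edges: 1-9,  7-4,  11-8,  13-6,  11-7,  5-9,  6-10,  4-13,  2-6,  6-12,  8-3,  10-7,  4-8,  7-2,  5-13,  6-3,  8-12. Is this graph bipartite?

No

6-12-8-4-13-6 is an odd cycle (length 5), and a bipartite graph can contain only even cycles.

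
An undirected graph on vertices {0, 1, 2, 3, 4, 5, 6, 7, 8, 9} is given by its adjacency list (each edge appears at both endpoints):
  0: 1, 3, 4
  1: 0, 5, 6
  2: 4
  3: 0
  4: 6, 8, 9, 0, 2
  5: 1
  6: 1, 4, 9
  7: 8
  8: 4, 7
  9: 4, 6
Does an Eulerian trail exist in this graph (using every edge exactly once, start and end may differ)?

Degrees: 0:3, 1:3, 2:1, 3:1, 4:5, 5:1, 6:3, 7:1, 8:2, 9:2
Odd-degree vertices: 0, 1, 2, 3, 4, 5, 6, 7 (8 total).
An Eulerian trail requires 0 or 2 odd-degree vertices; here there are 8.

No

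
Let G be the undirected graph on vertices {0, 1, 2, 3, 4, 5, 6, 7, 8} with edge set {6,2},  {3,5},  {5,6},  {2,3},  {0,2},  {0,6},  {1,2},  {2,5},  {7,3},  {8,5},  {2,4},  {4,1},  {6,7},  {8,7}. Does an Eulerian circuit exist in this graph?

No

Degrees: 0:2, 1:2, 2:6, 3:3, 4:2, 5:4, 6:4, 7:3, 8:2
Vertices with odd degree: 3, 7. An Eulerian circuit requires all degrees even.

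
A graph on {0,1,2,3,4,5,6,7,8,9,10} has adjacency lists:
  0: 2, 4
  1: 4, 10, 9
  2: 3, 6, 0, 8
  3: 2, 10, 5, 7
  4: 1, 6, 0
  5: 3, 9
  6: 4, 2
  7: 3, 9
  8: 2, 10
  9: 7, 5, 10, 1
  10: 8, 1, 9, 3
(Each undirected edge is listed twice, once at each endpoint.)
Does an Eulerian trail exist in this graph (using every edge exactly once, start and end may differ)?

Yes

Degrees: 0:2, 1:3, 2:4, 3:4, 4:3, 5:2, 6:2, 7:2, 8:2, 9:4, 10:4
Odd-degree vertices: 1, 4 (2 total).
The non-isolated vertices are connected and exactly 2 have odd degree, so an Eulerian trail exists (from 1 to 4).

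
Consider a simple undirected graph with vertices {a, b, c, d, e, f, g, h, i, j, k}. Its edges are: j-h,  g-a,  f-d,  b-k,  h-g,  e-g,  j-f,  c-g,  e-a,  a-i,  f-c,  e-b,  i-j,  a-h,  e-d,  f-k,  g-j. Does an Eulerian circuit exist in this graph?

No

Degrees: a:4, b:2, c:2, d:2, e:4, f:4, g:5, h:3, i:2, j:4, k:2
Vertices with odd degree: g, h. An Eulerian circuit requires all degrees even.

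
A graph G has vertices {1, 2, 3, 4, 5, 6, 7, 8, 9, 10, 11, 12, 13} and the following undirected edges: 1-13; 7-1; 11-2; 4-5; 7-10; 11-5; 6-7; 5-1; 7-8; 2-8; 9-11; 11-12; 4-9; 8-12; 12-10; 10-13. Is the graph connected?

No

Component: {3}
Component: {1, 2, 4, 5, 6, 7, 8, 9, 10, 11, 12, 13}
No edge joins these 2 groups, so the graph is disconnected.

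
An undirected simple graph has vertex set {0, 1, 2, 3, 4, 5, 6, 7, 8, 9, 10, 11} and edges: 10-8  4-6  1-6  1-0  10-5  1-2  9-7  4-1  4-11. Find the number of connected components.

Component: {3}
Component: {7, 9}
Component: {5, 8, 10}
Component: {0, 1, 2, 4, 6, 11}

4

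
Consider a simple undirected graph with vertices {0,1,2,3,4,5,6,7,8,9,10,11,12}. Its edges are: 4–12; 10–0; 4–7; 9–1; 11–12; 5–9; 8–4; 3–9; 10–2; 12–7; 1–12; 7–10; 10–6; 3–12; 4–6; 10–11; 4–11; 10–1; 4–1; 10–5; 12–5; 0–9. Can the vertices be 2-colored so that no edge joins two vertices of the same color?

11-4-12-11 is an odd cycle (length 3), and a bipartite graph can contain only even cycles.

No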